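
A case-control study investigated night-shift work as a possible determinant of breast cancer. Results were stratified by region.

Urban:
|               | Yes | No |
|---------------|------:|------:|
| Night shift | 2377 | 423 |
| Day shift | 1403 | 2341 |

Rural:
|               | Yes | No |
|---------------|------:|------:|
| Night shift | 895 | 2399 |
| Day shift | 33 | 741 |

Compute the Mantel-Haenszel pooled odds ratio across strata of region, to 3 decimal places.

9.200

OR_MH = Σ(aᵢdᵢ/nᵢ) / Σ(bᵢcᵢ/nᵢ), where nᵢ is the stratum total.
Stratum 1 (Urban): n = 6544; a·d/n = 2377·2341/6544 = 850.3296; b·c/n = 423·1403/6544 = 90.6890
Stratum 2 (Rural): n = 4068; a·d/n = 895·741/4068 = 163.0273; b·c/n = 2399·33/4068 = 19.4609
OR_MH = (850.3296 + 163.0273) / (90.6890 + 19.4609) = 1013.3569 / 110.1499 = 9.19980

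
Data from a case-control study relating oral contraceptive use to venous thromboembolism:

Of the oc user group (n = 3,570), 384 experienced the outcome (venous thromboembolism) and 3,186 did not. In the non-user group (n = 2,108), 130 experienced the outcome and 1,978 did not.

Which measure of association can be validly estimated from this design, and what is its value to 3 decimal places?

1.834

From the description: a = 384, b = 3186, c = 130, d = 1978.
This is a case-control study: participants were sampled on outcome status, so risks in the source population cannot be estimated directly — relative risk is not valid here. The odds ratio is the appropriate measure.
OR = (a·d)/(b·c) = (384 × 1978) / (3186 × 130) = 759552 / 414180 = 1.83387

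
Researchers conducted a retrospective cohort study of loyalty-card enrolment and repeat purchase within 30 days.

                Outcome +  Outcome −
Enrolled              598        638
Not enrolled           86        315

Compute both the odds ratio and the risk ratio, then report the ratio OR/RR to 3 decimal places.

1.522

Cells: a = 598, b = 638, c = 86, d = 315.
OR = (598·315)/(638·86) = 188370/54868 = 3.43315
Risk in exposed = 598/1236 = 0.48382; risk in unexposed = 86/401 = 0.21446; RR = 2.25595
OR/RR = 3.43315 / 2.25595 = 1.52182
The outcome is not rare, so the OR lies further from 1 than the RR.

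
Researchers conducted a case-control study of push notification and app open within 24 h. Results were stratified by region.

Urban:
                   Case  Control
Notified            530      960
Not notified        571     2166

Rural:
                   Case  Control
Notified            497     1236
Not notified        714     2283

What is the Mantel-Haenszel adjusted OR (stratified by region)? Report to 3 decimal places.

OR_MH = Σ(aᵢdᵢ/nᵢ) / Σ(bᵢcᵢ/nᵢ), where nᵢ is the stratum total.
Stratum 1 (Urban): n = 4227; a·d/n = 530·2166/4227 = 271.5827; b·c/n = 960·571/4227 = 129.6806
Stratum 2 (Rural): n = 4730; a·d/n = 497·2283/4730 = 239.8839; b·c/n = 1236·714/4730 = 186.5759
OR_MH = (271.5827 + 239.8839) / (129.6806 + 186.5759) = 511.4666 / 316.2565 = 1.61725

1.617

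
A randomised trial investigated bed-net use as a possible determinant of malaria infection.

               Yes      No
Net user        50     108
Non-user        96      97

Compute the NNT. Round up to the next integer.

Risk in treated group = 50/158 = 0.31646; risk in control = 96/193 = 0.49741.
Absolute risk reduction = 0.49741 − 0.31646 = 0.18095
NNT = 1 / ARR = 1 / 0.18095 = 5.526 → round up → 6

6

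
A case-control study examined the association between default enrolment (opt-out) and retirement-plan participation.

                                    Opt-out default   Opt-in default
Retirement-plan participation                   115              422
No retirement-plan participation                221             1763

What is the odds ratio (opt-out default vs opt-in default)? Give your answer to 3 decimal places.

Reading the table with exposure as columns: a = 115 (Opt-out default, case), b = 221 (Opt-out default, non-case), c = 422 (Opt-in default, case), d = 1763.
OR = (a·d)/(b·c) = (115 × 1763) / (221 × 422) = 202745 / 93262 = 2.17393
The odds of retirement-plan participation are about 2.17 times as high in the opt-out default group.

2.174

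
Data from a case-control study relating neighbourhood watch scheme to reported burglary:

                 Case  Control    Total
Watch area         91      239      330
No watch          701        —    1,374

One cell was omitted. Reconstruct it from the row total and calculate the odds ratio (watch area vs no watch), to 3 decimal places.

The missing cell is in the unexposed row: 1374 − 701 = 673.
So a = 91, b = 239, c = 701, d = 673.
OR = (a·d)/(b·c) = (91 × 673) / (239 × 701) = 61243 / 167539 = 0.36554

0.366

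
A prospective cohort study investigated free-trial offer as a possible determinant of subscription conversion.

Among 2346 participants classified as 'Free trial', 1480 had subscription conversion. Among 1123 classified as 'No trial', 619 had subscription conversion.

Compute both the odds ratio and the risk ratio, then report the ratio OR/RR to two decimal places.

1.22

From the description: a = 1480, b = 866, c = 619, d = 504.
OR = (1480·504)/(866·619) = 745920/536054 = 1.39150
Risk in exposed = 1480/2346 = 0.63086; risk in unexposed = 619/1123 = 0.55120; RR = 1.14452
OR/RR = 1.39150 / 1.14452 = 1.21580
The outcome is not rare, so the OR lies further from 1 than the RR.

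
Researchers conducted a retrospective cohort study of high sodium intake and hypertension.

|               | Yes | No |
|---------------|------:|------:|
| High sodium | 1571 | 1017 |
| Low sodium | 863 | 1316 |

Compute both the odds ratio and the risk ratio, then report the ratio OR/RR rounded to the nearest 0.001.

1.537

Cells: a = 1571, b = 1017, c = 863, d = 1316.
OR = (1571·1316)/(1017·863) = 2067436/877671 = 2.35559
Risk in exposed = 1571/2588 = 0.60703; risk in unexposed = 863/2179 = 0.39605; RR = 1.53270
OR/RR = 2.35559 / 1.53270 = 1.53689
The outcome is not rare, so the OR lies further from 1 than the RR.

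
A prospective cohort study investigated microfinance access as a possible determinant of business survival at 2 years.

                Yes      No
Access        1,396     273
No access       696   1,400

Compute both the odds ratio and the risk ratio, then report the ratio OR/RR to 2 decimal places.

4.08

Cells: a = 1396, b = 273, c = 696, d = 1400.
OR = (1396·1400)/(273·696) = 1954400/190008 = 10.28588
Risk in exposed = 1396/1669 = 0.83643; risk in unexposed = 696/2096 = 0.33206; RR = 2.51890
OR/RR = 10.28588 / 2.51890 = 4.08348
The outcome is not rare, so the OR lies further from 1 than the RR.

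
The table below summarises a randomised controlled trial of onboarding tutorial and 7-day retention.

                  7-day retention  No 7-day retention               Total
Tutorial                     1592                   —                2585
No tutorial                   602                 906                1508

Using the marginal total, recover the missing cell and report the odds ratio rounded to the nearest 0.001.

2.413

The missing cell is in the exposed row: 2585 − 1592 = 993.
So a = 1592, b = 993, c = 602, d = 906.
OR = (a·d)/(b·c) = (1592 × 906) / (993 × 602) = 1442352 / 597786 = 2.41282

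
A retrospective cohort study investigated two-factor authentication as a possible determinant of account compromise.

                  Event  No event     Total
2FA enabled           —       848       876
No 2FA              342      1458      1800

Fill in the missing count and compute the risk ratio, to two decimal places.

0.17

The missing cell is in the exposed row: 876 − 848 = 28.
So a = 28, b = 848, c = 342, d = 1458.
RR = [a/(a+b)] / [c/(c+d)] = (28/876) / (342/1800) = 0.03196/0.19000 = 0.16823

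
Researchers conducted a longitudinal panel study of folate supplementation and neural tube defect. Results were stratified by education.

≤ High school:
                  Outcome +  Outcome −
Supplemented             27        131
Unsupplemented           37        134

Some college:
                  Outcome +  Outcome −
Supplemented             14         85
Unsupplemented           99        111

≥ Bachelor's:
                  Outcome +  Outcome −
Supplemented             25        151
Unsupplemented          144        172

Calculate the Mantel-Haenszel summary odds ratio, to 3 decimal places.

OR_MH = Σ(aᵢdᵢ/nᵢ) / Σ(bᵢcᵢ/nᵢ), where nᵢ is the stratum total.
Stratum 1 (≤ High school): n = 329; a·d/n = 27·134/329 = 10.9970; b·c/n = 131·37/329 = 14.7325
Stratum 2 (Some college): n = 309; a·d/n = 14·111/309 = 5.0291; b·c/n = 85·99/309 = 27.2330
Stratum 3 (≥ Bachelor's): n = 492; a·d/n = 25·172/492 = 8.7398; b·c/n = 151·144/492 = 44.1951
OR_MH = (10.9970 + 5.0291 + 8.7398) / (14.7325 + 27.2330 + 44.1951) = 24.7659 / 86.1607 = 0.28744

0.287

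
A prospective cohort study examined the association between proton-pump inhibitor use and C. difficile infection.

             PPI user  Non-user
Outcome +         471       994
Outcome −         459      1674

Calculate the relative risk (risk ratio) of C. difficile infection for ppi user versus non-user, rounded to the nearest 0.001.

Reading the table with exposure as columns: a = 471 (PPI user, case), b = 459 (PPI user, non-case), c = 994 (Non-user, case), d = 1674.
Risk in exposed = 471/930 = 0.50645; risk in unexposed = 994/2668 = 0.37256.
RR = 0.50645 / 0.37256 = 1.35937
The risk among the exposed is 1.36 times that among the unexposed.

1.359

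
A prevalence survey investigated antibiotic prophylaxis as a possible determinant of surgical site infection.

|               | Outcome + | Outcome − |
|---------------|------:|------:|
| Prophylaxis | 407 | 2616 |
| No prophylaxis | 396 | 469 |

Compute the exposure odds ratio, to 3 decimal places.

Cells: a = 407, b = 2616, c = 396, d = 469.
OR = (a·d)/(b·c) = (407 × 469) / (2616 × 396) = 190883 / 1035936 = 0.18426
Exposure is associated with lower odds of surgical site infection (OR = 0.18 < 1).

0.184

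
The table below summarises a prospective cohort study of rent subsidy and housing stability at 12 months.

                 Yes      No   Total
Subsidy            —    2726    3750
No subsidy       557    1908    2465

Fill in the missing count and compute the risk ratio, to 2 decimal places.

The missing cell is in the exposed row: 3750 − 2726 = 1024.
So a = 1024, b = 2726, c = 557, d = 1908.
RR = [a/(a+b)] / [c/(c+d)] = (1024/3750) / (557/2465) = 0.27307/0.22596 = 1.20845

1.21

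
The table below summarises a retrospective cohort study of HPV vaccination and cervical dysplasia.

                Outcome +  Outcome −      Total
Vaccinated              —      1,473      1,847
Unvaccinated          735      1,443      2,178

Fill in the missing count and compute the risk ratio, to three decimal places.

0.600

The missing cell is in the exposed row: 1847 − 1473 = 374.
So a = 374, b = 1473, c = 735, d = 1443.
RR = [a/(a+b)] / [c/(c+d)] = (374/1847) / (735/2178) = 0.20249/0.33747 = 0.60003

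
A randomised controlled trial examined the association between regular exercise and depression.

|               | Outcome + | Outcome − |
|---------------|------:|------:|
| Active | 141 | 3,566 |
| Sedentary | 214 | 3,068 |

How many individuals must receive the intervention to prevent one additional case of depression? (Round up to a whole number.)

37

Risk in treated group = 141/3707 = 0.03804; risk in control = 214/3282 = 0.06520.
Absolute risk reduction = 0.06520 − 0.03804 = 0.02717
NNT = 1 / ARR = 1 / 0.02717 = 36.808 → round up → 37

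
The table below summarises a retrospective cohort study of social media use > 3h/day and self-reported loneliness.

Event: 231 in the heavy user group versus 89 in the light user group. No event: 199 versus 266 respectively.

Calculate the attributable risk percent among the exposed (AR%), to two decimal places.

53.33

From the description: a = 231, b = 199, c = 89, d = 266.
Risk in exposed = 231/430 = 0.53721; risk in unexposed = 89/355 = 0.25070.
RR = 0.53721/0.25070 = 2.14280
AR% = (RR − 1)/RR × 100 = (2.14280 − 1)/2.14280 × 100 = 53.3321%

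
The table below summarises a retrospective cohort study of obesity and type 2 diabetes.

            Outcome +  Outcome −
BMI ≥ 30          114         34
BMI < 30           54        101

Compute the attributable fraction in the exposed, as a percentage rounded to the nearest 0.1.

54.8

Cells: a = 114, b = 34, c = 54, d = 101.
Risk in exposed = 114/148 = 0.77027; risk in unexposed = 54/155 = 0.34839.
RR = 0.77027/0.34839 = 2.21096
AR% = (RR − 1)/RR × 100 = (2.21096 − 1)/2.21096 × 100 = 54.7708%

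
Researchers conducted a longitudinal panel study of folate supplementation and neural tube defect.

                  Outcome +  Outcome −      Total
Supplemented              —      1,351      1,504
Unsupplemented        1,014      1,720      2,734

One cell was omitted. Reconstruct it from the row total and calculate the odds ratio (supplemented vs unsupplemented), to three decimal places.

0.192

The missing cell is in the exposed row: 1504 − 1351 = 153.
So a = 153, b = 1351, c = 1014, d = 1720.
OR = (a·d)/(b·c) = (153 × 1720) / (1351 × 1014) = 263160 / 1369914 = 0.19210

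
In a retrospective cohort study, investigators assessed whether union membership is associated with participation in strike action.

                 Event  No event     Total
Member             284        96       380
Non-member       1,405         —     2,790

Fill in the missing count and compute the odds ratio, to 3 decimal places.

2.916

The missing cell is in the unexposed row: 2790 − 1405 = 1385.
So a = 284, b = 96, c = 1405, d = 1385.
OR = (a·d)/(b·c) = (284 × 1385) / (96 × 1405) = 393340 / 134880 = 2.91622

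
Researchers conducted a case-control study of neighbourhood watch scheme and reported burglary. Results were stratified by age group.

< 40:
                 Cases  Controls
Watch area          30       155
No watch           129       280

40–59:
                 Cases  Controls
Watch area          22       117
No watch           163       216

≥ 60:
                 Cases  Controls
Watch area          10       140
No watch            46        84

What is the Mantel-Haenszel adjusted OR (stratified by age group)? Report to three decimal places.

0.282

OR_MH = Σ(aᵢdᵢ/nᵢ) / Σ(bᵢcᵢ/nᵢ), where nᵢ is the stratum total.
Stratum 1 (< 40): n = 594; a·d/n = 30·280/594 = 14.1414; b·c/n = 155·129/594 = 33.6616
Stratum 2 (40–59): n = 518; a·d/n = 22·216/518 = 9.1737; b·c/n = 117·163/518 = 36.8166
Stratum 3 (≥ 60): n = 280; a·d/n = 10·84/280 = 3.0000; b·c/n = 140·46/280 = 23.0000
OR_MH = (14.1414 + 9.1737 + 3.0000) / (33.6616 + 36.8166 + 23.0000) = 26.3152 / 93.4782 = 0.28151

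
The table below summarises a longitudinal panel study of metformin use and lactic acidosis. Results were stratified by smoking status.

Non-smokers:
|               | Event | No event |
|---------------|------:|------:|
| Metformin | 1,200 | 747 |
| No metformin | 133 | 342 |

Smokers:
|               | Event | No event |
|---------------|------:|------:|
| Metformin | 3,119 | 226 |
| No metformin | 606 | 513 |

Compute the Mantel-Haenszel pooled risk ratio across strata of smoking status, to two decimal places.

RR_MH = Σ(aᵢ·n₀ᵢ/nᵢ) / Σ(cᵢ·n₁ᵢ/nᵢ), with n₁ᵢ = aᵢ+bᵢ (exposed), n₀ᵢ = cᵢ+dᵢ (unexposed), nᵢ = n₁ᵢ+n₀ᵢ.
Stratum 1 (Non-smokers): n₁ = 1947, n₀ = 475, n = 2422; a·n₀/n = 1200·475/2422 = 235.3427; c·n₁/n = 133·1947/2422 = 106.9162
Stratum 2 (Smokers): n₁ = 3345, n₀ = 1119, n = 4464; a·n₀/n = 3119·1119/4464 = 781.8461; c·n₁/n = 606·3345/4464 = 454.0927
RR_MH = (235.3427 + 781.8461) / (106.9162 + 454.0927) = 1017.1888 / 561.0089 = 1.81314

1.81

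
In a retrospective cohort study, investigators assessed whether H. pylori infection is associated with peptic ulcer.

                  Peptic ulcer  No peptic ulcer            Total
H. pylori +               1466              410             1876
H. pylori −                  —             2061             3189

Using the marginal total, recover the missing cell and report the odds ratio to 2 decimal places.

6.53

The missing cell is in the unexposed row: 3189 − 2061 = 1128.
So a = 1466, b = 410, c = 1128, d = 2061.
OR = (a·d)/(b·c) = (1466 × 2061) / (410 × 1128) = 3021426 / 462480 = 6.53310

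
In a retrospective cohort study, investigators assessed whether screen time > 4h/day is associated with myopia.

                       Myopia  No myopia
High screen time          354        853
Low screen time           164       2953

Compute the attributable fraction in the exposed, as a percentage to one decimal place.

Cells: a = 354, b = 853, c = 164, d = 2953.
Risk in exposed = 354/1207 = 0.29329; risk in unexposed = 164/3117 = 0.05261.
RR = 0.29329/0.05261 = 5.57428
AR% = (RR − 1)/RR × 100 = (5.57428 − 1)/5.57428 × 100 = 82.0605%

82.1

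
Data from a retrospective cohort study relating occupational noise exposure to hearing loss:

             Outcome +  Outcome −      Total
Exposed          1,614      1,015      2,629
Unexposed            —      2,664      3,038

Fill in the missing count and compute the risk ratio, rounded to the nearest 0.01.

The missing cell is in the unexposed row: 3038 − 2664 = 374.
So a = 1614, b = 1015, c = 374, d = 2664.
RR = [a/(a+b)] / [c/(c+d)] = (1614/2629) / (374/3038) = 0.61392/0.12311 = 4.98688

4.99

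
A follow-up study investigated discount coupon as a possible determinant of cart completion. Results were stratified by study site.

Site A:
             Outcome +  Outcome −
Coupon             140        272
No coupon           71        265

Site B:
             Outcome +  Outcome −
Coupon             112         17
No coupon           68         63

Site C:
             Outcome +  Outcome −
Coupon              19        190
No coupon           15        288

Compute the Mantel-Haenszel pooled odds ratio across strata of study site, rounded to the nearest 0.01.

2.44

OR_MH = Σ(aᵢdᵢ/nᵢ) / Σ(bᵢcᵢ/nᵢ), where nᵢ is the stratum total.
Stratum 1 (Site A): n = 748; a·d/n = 140·265/748 = 49.5989; b·c/n = 272·71/748 = 25.8182
Stratum 2 (Site B): n = 260; a·d/n = 112·63/260 = 27.1385; b·c/n = 17·68/260 = 4.4462
Stratum 3 (Site C): n = 512; a·d/n = 19·288/512 = 10.6875; b·c/n = 190·15/512 = 5.5664
OR_MH = (49.5989 + 27.1385 + 10.6875) / (25.8182 + 4.4462 + 5.5664) = 87.4249 / 35.8307 = 2.43994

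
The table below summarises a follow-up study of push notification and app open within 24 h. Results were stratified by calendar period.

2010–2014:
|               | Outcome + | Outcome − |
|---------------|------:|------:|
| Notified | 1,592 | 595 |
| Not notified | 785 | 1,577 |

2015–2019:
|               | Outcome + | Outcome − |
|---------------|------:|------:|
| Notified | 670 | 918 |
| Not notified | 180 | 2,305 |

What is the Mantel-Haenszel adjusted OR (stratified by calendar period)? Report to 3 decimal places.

OR_MH = Σ(aᵢdᵢ/nᵢ) / Σ(bᵢcᵢ/nᵢ), where nᵢ is the stratum total.
Stratum 1 (2010–2014): n = 4549; a·d/n = 1592·1577/4549 = 551.8980; b·c/n = 595·785/4549 = 102.6764
Stratum 2 (2015–2019): n = 4073; a·d/n = 670·2305/4073 = 379.1677; b·c/n = 918·180/4073 = 40.5696
OR_MH = (551.8980 + 379.1677) / (102.6764 + 40.5696) = 931.0657 / 143.2460 = 6.49977

6.500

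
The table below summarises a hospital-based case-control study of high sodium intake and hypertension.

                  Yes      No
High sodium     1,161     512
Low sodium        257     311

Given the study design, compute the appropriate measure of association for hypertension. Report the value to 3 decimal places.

Cells: a = 1161, b = 512, c = 257, d = 311.
This is a hospital-based case-control study: participants were sampled on outcome status, so risks in the source population cannot be estimated directly — relative risk is not valid here. The odds ratio is the appropriate measure.
OR = (a·d)/(b·c) = (1161 × 311) / (512 × 257) = 361071 / 131584 = 2.74403

2.744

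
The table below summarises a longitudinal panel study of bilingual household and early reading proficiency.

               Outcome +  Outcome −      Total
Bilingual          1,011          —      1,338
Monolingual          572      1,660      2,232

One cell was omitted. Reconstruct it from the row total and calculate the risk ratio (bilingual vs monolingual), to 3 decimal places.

The missing cell is in the exposed row: 1338 − 1011 = 327.
So a = 1011, b = 327, c = 572, d = 1660.
RR = [a/(a+b)] / [c/(c+d)] = (1011/1338) / (572/2232) = 0.75561/0.25627 = 2.94845

2.948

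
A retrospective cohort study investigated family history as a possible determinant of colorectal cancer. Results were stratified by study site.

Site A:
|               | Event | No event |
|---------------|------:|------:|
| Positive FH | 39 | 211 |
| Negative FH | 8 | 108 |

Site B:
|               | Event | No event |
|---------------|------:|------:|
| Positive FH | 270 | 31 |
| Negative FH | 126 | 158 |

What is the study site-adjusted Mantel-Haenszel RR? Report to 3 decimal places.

RR_MH = Σ(aᵢ·n₀ᵢ/nᵢ) / Σ(cᵢ·n₁ᵢ/nᵢ), with n₁ᵢ = aᵢ+bᵢ (exposed), n₀ᵢ = cᵢ+dᵢ (unexposed), nᵢ = n₁ᵢ+n₀ᵢ.
Stratum 1 (Site A): n₁ = 250, n₀ = 116, n = 366; a·n₀/n = 39·116/366 = 12.3607; c·n₁/n = 8·250/366 = 5.4645
Stratum 2 (Site B): n₁ = 301, n₀ = 284, n = 585; a·n₀/n = 270·284/585 = 131.0769; c·n₁/n = 126·301/585 = 64.8308
RR_MH = (12.3607 + 131.0769) / (5.4645 + 64.8308) = 143.4376 / 70.2953 = 2.04050

2.041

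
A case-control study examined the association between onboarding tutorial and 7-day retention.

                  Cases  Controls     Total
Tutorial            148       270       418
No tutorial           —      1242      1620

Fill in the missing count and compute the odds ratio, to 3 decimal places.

1.801

The missing cell is in the unexposed row: 1620 − 1242 = 378.
So a = 148, b = 270, c = 378, d = 1242.
OR = (a·d)/(b·c) = (148 × 1242) / (270 × 378) = 183816 / 102060 = 1.80106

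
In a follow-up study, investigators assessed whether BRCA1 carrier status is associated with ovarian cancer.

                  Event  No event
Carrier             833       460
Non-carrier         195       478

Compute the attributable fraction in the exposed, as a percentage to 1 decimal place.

55.0

Cells: a = 833, b = 460, c = 195, d = 478.
Risk in exposed = 833/1293 = 0.64424; risk in unexposed = 195/673 = 0.28975.
RR = 0.64424/0.28975 = 2.22345
AR% = (RR − 1)/RR × 100 = (2.22345 − 1)/2.22345 × 100 = 55.0248%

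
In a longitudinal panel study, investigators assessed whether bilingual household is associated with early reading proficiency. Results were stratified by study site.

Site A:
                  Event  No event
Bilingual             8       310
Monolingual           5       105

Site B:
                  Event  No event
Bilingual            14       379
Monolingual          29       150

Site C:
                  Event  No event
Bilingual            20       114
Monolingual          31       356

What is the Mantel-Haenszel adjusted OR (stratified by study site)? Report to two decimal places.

0.65

OR_MH = Σ(aᵢdᵢ/nᵢ) / Σ(bᵢcᵢ/nᵢ), where nᵢ is the stratum total.
Stratum 1 (Site A): n = 428; a·d/n = 8·105/428 = 1.9626; b·c/n = 310·5/428 = 3.6215
Stratum 2 (Site B): n = 572; a·d/n = 14·150/572 = 3.6713; b·c/n = 379·29/572 = 19.2150
Stratum 3 (Site C): n = 521; a·d/n = 20·356/521 = 13.6660; b·c/n = 114·31/521 = 6.7831
OR_MH = (1.9626 + 3.6713 + 13.6660) / (3.6215 + 19.2150 + 6.7831) = 19.3000 / 29.6196 = 0.65159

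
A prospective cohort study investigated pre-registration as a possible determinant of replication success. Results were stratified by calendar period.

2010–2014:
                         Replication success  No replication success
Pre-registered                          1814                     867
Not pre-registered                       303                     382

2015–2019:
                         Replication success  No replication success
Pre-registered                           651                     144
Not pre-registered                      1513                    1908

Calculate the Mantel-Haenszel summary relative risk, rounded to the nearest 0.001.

RR_MH = Σ(aᵢ·n₀ᵢ/nᵢ) / Σ(cᵢ·n₁ᵢ/nᵢ), with n₁ᵢ = aᵢ+bᵢ (exposed), n₀ᵢ = cᵢ+dᵢ (unexposed), nᵢ = n₁ᵢ+n₀ᵢ.
Stratum 1 (2010–2014): n₁ = 2681, n₀ = 685, n = 3366; a·n₀/n = 1814·685/3366 = 369.1592; c·n₁/n = 303·2681/3366 = 241.3378
Stratum 2 (2015–2019): n₁ = 795, n₀ = 3421, n = 4216; a·n₀/n = 651·3421/4216 = 528.2426; c·n₁/n = 1513·795/4216 = 285.3024
RR_MH = (369.1592 + 528.2426) / (241.3378 + 285.3024) = 897.4019 / 526.6402 = 1.70401

1.704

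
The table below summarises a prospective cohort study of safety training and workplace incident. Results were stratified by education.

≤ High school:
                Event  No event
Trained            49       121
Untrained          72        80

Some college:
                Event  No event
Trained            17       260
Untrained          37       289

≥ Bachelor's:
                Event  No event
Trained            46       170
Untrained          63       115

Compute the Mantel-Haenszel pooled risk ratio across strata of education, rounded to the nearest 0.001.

0.593

RR_MH = Σ(aᵢ·n₀ᵢ/nᵢ) / Σ(cᵢ·n₁ᵢ/nᵢ), with n₁ᵢ = aᵢ+bᵢ (exposed), n₀ᵢ = cᵢ+dᵢ (unexposed), nᵢ = n₁ᵢ+n₀ᵢ.
Stratum 1 (≤ High school): n₁ = 170, n₀ = 152, n = 322; a·n₀/n = 49·152/322 = 23.1304; c·n₁/n = 72·170/322 = 38.0124
Stratum 2 (Some college): n₁ = 277, n₀ = 326, n = 603; a·n₀/n = 17·326/603 = 9.1907; c·n₁/n = 37·277/603 = 16.9967
Stratum 3 (≥ Bachelor's): n₁ = 216, n₀ = 178, n = 394; a·n₀/n = 46·178/394 = 20.7817; c·n₁/n = 63·216/394 = 34.5381
RR_MH = (23.1304 + 9.1907 + 20.7817) / (38.0124 + 16.9967 + 34.5381) = 53.1029 / 89.5472 = 0.59302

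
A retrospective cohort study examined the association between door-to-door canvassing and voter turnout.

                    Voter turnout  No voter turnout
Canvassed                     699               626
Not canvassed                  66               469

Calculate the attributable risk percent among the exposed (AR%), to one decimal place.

Cells: a = 699, b = 626, c = 66, d = 469.
Risk in exposed = 699/1325 = 0.52755; risk in unexposed = 66/535 = 0.12336.
RR = 0.52755/0.12336 = 4.27633
AR% = (RR − 1)/RR × 100 = (4.27633 − 1)/4.27633 × 100 = 76.6155%

76.6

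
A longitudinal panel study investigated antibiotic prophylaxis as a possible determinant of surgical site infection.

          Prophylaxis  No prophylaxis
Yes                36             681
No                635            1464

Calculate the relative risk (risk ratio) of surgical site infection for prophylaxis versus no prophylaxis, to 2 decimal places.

0.17

Reading the table with exposure as columns: a = 36 (Prophylaxis, case), b = 635 (Prophylaxis, non-case), c = 681 (No prophylaxis, case), d = 1464.
Risk in exposed = 36/671 = 0.05365; risk in unexposed = 681/2145 = 0.31748.
RR = 0.05365 / 0.31748 = 0.16899
The risk is 83% lower among the exposed than among the unexposed.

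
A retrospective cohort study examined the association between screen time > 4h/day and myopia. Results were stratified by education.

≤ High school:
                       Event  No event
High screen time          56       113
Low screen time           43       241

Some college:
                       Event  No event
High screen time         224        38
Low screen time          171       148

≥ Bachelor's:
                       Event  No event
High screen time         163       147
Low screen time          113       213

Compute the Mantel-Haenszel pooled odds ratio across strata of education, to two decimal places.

OR_MH = Σ(aᵢdᵢ/nᵢ) / Σ(bᵢcᵢ/nᵢ), where nᵢ is the stratum total.
Stratum 1 (≤ High school): n = 453; a·d/n = 56·241/453 = 29.7925; b·c/n = 113·43/453 = 10.7263
Stratum 2 (Some college): n = 581; a·d/n = 224·148/581 = 57.0602; b·c/n = 38·171/581 = 11.1842
Stratum 3 (≥ Bachelor's): n = 636; a·d/n = 163·213/636 = 54.5896; b·c/n = 147·113/636 = 26.1179
OR_MH = (29.7925 + 57.0602 + 54.5896) / (10.7263 + 11.1842 + 26.1179) = 141.4424 / 48.0284 = 2.94498

2.94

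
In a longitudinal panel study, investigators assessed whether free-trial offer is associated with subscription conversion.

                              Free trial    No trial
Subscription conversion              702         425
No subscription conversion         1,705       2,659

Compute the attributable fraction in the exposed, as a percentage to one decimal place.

Reading the table with exposure as columns: a = 702 (Free trial, case), b = 1705 (Free trial, non-case), c = 425 (No trial, case), d = 2659.
Risk in exposed = 702/2407 = 0.29165; risk in unexposed = 425/3084 = 0.13781.
RR = 0.29165/0.13781 = 2.11634
AR% = (RR − 1)/RR × 100 = (2.11634 − 1)/2.11634 × 100 = 52.7487%

52.7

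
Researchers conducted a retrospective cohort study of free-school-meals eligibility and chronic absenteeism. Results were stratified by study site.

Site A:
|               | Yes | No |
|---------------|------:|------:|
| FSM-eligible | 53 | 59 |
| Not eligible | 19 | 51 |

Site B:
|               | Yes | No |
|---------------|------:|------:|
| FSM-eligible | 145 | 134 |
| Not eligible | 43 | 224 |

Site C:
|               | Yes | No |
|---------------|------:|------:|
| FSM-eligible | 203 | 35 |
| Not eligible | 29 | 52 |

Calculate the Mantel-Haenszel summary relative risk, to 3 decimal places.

2.583

RR_MH = Σ(aᵢ·n₀ᵢ/nᵢ) / Σ(cᵢ·n₁ᵢ/nᵢ), with n₁ᵢ = aᵢ+bᵢ (exposed), n₀ᵢ = cᵢ+dᵢ (unexposed), nᵢ = n₁ᵢ+n₀ᵢ.
Stratum 1 (Site A): n₁ = 112, n₀ = 70, n = 182; a·n₀/n = 53·70/182 = 20.3846; c·n₁/n = 19·112/182 = 11.6923
Stratum 2 (Site B): n₁ = 279, n₀ = 267, n = 546; a·n₀/n = 145·267/546 = 70.9066; c·n₁/n = 43·279/546 = 21.9725
Stratum 3 (Site C): n₁ = 238, n₀ = 81, n = 319; a·n₀/n = 203·81/319 = 51.5455; c·n₁/n = 29·238/319 = 21.6364
RR_MH = (20.3846 + 70.9066 + 51.5455) / (11.6923 + 21.9725 + 21.6364) = 142.8367 / 55.3012 = 2.58289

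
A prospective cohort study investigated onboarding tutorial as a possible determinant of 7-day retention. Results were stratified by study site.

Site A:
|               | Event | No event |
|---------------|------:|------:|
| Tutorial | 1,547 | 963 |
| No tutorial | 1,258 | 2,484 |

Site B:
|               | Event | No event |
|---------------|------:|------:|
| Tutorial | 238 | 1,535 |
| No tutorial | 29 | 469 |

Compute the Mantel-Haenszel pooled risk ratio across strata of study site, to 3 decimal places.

RR_MH = Σ(aᵢ·n₀ᵢ/nᵢ) / Σ(cᵢ·n₁ᵢ/nᵢ), with n₁ᵢ = aᵢ+bᵢ (exposed), n₀ᵢ = cᵢ+dᵢ (unexposed), nᵢ = n₁ᵢ+n₀ᵢ.
Stratum 1 (Site A): n₁ = 2510, n₀ = 3742, n = 6252; a·n₀/n = 1547·3742/6252 = 925.9235; c·n₁/n = 1258·2510/6252 = 505.0512
Stratum 2 (Site B): n₁ = 1773, n₀ = 498, n = 2271; a·n₀/n = 238·498/2271 = 52.1902; c·n₁/n = 29·1773/2271 = 22.6407
RR_MH = (925.9235 + 52.1902) / (505.0512 + 22.6407) = 978.1138 / 527.6919 = 1.85357

1.854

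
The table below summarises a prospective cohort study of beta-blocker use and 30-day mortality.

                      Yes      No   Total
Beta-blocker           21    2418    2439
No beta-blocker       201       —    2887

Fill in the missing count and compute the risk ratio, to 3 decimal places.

The missing cell is in the unexposed row: 2887 − 201 = 2686.
So a = 21, b = 2418, c = 201, d = 2686.
RR = [a/(a+b)] / [c/(c+d)] = (21/2439) / (201/2887) = 0.00861/0.06962 = 0.12367

0.124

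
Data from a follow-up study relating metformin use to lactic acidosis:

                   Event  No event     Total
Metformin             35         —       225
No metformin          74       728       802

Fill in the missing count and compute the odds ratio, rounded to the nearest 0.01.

1.81

The missing cell is in the exposed row: 225 − 35 = 190.
So a = 35, b = 190, c = 74, d = 728.
OR = (a·d)/(b·c) = (35 × 728) / (190 × 74) = 25480 / 14060 = 1.81223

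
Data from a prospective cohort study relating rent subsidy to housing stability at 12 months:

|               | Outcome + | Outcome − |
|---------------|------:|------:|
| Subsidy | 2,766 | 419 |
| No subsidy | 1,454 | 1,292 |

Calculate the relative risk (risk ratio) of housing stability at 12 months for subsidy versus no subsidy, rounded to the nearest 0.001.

Cells: a = 2766, b = 419, c = 1454, d = 1292.
Risk in exposed = 2766/3185 = 0.86845; risk in unexposed = 1454/2746 = 0.52950.
RR = 0.86845 / 0.52950 = 1.64013
The risk among the exposed is 1.64 times that among the unexposed.

1.640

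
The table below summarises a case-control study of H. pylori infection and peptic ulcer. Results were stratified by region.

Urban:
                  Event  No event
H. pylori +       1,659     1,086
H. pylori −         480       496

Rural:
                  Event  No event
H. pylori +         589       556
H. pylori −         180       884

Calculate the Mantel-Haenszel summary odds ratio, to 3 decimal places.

2.464

OR_MH = Σ(aᵢdᵢ/nᵢ) / Σ(bᵢcᵢ/nᵢ), where nᵢ is the stratum total.
Stratum 1 (Urban): n = 3721; a·d/n = 1659·496/3721 = 221.1406; b·c/n = 1086·480/3721 = 140.0914
Stratum 2 (Rural): n = 2209; a·d/n = 589·884/2209 = 235.7067; b·c/n = 556·180/2209 = 45.3056
OR_MH = (221.1406 + 235.7067) / (140.0914 + 45.3056) = 456.8472 / 185.3969 = 2.46416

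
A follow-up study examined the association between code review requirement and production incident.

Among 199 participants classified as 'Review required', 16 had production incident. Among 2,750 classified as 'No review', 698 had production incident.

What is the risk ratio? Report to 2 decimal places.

0.32

From the description: a = 16, b = 183, c = 698, d = 2052.
Risk in exposed = 16/199 = 0.08040; risk in unexposed = 698/2750 = 0.25382.
RR = 0.08040 / 0.25382 = 0.31677
The risk is 68% lower among the exposed than among the unexposed.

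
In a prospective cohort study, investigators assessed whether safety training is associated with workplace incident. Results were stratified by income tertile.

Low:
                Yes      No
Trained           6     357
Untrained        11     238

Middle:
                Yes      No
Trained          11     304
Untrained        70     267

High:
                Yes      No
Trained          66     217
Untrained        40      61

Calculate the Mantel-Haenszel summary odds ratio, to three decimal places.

OR_MH = Σ(aᵢdᵢ/nᵢ) / Σ(bᵢcᵢ/nᵢ), where nᵢ is the stratum total.
Stratum 1 (Low): n = 612; a·d/n = 6·238/612 = 2.3333; b·c/n = 357·11/612 = 6.4167
Stratum 2 (Middle): n = 652; a·d/n = 11·267/652 = 4.5046; b·c/n = 304·70/652 = 32.6380
Stratum 3 (High): n = 384; a·d/n = 66·61/384 = 10.4844; b·c/n = 217·40/384 = 22.6042
OR_MH = (2.3333 + 4.5046 + 10.4844) / (6.4167 + 32.6380 + 22.6042) = 17.3223 / 61.6589 = 0.28094

0.281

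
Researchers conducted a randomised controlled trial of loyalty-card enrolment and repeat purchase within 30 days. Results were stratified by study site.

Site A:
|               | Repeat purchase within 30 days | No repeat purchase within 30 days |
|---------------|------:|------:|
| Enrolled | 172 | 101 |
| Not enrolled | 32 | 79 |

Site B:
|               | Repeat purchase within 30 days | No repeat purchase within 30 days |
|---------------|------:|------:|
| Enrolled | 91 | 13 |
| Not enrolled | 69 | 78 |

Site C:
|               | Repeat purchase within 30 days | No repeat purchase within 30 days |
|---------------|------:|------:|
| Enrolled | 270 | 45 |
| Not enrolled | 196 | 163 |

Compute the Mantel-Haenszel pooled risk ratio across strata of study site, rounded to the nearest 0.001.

RR_MH = Σ(aᵢ·n₀ᵢ/nᵢ) / Σ(cᵢ·n₁ᵢ/nᵢ), with n₁ᵢ = aᵢ+bᵢ (exposed), n₀ᵢ = cᵢ+dᵢ (unexposed), nᵢ = n₁ᵢ+n₀ᵢ.
Stratum 1 (Site A): n₁ = 273, n₀ = 111, n = 384; a·n₀/n = 172·111/384 = 49.7188; c·n₁/n = 32·273/384 = 22.7500
Stratum 2 (Site B): n₁ = 104, n₀ = 147, n = 251; a·n₀/n = 91·147/251 = 53.2948; c·n₁/n = 69·104/251 = 28.5896
Stratum 3 (Site C): n₁ = 315, n₀ = 359, n = 674; a·n₀/n = 270·359/674 = 143.8131; c·n₁/n = 196·315/674 = 91.6024
RR_MH = (49.7188 + 53.2948 + 143.8131) / (22.7500 + 28.5896 + 91.6024) = 246.8266 / 142.9420 = 1.72676

1.727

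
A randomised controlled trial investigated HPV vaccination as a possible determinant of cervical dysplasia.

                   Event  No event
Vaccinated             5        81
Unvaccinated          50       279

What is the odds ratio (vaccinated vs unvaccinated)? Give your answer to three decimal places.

0.344

Cells: a = 5, b = 81, c = 50, d = 279.
OR = (a·d)/(b·c) = (5 × 279) / (81 × 50) = 1395 / 4050 = 0.34444
Exposure is associated with lower odds of cervical dysplasia (OR = 0.34 < 1).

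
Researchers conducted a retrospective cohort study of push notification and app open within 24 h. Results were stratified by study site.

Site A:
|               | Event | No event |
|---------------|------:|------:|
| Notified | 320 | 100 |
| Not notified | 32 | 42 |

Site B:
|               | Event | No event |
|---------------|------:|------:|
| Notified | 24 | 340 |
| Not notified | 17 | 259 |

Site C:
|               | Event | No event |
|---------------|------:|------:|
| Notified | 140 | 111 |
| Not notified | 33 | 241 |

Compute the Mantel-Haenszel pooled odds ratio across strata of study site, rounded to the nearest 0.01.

4.50

OR_MH = Σ(aᵢdᵢ/nᵢ) / Σ(bᵢcᵢ/nᵢ), where nᵢ is the stratum total.
Stratum 1 (Site A): n = 494; a·d/n = 320·42/494 = 27.2065; b·c/n = 100·32/494 = 6.4777
Stratum 2 (Site B): n = 640; a·d/n = 24·259/640 = 9.7125; b·c/n = 340·17/640 = 9.0312
Stratum 3 (Site C): n = 525; a·d/n = 140·241/525 = 64.2667; b·c/n = 111·33/525 = 6.9771
OR_MH = (27.2065 + 9.7125 + 64.2667) / (6.4777 + 9.0312 + 6.9771) = 101.1856 / 22.4861 = 4.49991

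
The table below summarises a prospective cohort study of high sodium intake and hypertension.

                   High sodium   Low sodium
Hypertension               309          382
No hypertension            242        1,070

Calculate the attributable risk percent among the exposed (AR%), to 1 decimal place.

53.1

Reading the table with exposure as columns: a = 309 (High sodium, case), b = 242 (High sodium, non-case), c = 382 (Low sodium, case), d = 1070.
Risk in exposed = 309/551 = 0.56080; risk in unexposed = 382/1452 = 0.26309.
RR = 0.56080/0.26309 = 2.13162
AR% = (RR − 1)/RR × 100 = (2.13162 − 1)/2.13162 × 100 = 53.0874%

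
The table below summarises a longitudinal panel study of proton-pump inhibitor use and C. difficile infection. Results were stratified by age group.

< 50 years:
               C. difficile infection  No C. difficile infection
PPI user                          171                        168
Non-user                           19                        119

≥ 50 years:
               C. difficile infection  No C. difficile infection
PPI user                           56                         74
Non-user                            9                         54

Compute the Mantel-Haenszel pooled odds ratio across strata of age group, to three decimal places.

5.751

OR_MH = Σ(aᵢdᵢ/nᵢ) / Σ(bᵢcᵢ/nᵢ), where nᵢ is the stratum total.
Stratum 1 (< 50 years): n = 477; a·d/n = 171·119/477 = 42.6604; b·c/n = 168·19/477 = 6.6918
Stratum 2 (≥ 50 years): n = 193; a·d/n = 56·54/193 = 15.6684; b·c/n = 74·9/193 = 3.4508
OR_MH = (42.6604 + 15.6684) / (6.6918 + 3.4508) = 58.3288 / 10.1426 = 5.75087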